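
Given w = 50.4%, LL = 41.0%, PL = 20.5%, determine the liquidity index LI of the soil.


First compute the plasticity index:
PI = LL - PL = 41.0 - 20.5 = 20.5
Then compute the liquidity index:
LI = (w - PL) / PI
LI = (50.4 - 20.5) / 20.5
LI = 1.459


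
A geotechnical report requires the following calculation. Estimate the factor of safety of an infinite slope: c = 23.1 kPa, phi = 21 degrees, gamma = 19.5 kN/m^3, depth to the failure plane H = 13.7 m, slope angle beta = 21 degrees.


Result: 1.258

Derivation:
Using Fs = c / (gamma*H*sin(beta)*cos(beta)) + tan(phi)/tan(beta)
Cohesion contribution = 23.1 / (19.5*13.7*sin(21)*cos(21))
Cohesion contribution = 0.25845
Friction contribution = tan(21)/tan(21) = 1
Fs = 0.25845 + 1
Fs = 1.258


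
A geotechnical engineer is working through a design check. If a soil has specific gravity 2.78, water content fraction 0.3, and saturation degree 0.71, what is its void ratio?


Using the relation e = Gs * w / S
e = 2.78 * 0.3 / 0.71
e = 1.1746


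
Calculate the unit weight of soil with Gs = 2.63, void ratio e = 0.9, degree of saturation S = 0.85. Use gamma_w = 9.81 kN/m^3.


Result: 17.529 kN/m^3

Derivation:
Using gamma = gamma_w * (Gs + S*e) / (1 + e)
Numerator: Gs + S*e = 2.63 + 0.85*0.9 = 3.395
Denominator: 1 + e = 1 + 0.9 = 1.9
gamma = 9.81 * 3.395 / 1.9
gamma = 17.529 kN/m^3


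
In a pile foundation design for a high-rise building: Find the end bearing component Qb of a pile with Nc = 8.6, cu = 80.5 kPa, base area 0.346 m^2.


Using Qb = Nc * cu * Ab
Qb = 8.6 * 80.5 * 0.346
Qb = 239.54 kN


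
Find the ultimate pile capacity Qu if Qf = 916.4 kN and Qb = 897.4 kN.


Using Qu = Qf + Qb
Qu = 916.4 + 897.4
Qu = 1813.8 kN


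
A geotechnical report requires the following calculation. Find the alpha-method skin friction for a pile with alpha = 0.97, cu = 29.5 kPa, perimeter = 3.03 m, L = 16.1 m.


Result: 1395.93 kN

Derivation:
Using Qs = alpha * cu * perimeter * L
Qs = 0.97 * 29.5 * 3.03 * 16.1
Qs = 1395.93 kN


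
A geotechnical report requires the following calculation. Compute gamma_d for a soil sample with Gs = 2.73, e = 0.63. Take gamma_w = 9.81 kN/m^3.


Using gamma_d = Gs * gamma_w / (1 + e)
gamma_d = 2.73 * 9.81 / (1 + 0.63)
gamma_d = 2.73 * 9.81 / 1.63
gamma_d = 16.43 kN/m^3


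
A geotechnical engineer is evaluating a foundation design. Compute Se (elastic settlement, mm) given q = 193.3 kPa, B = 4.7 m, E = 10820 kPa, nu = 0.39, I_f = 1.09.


Result: 77.602 mm

Derivation:
Using Se = q * B * (1 - nu^2) * I_f / E
1 - nu^2 = 1 - 0.39^2 = 0.8479
Se = 193.3 * 4.7 * 0.8479 * 1.09 / 10820
Se = 0.077602 m
Convert to mm: Se = 0.077602 * 1000 = 77.602 mm


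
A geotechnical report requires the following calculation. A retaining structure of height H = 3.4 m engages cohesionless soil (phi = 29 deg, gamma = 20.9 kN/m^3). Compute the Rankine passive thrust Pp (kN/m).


Result: 348.16 kN/m

Derivation:
Compute passive earth pressure coefficient:
Kp = tan^2(45 + phi/2) = tan^2(59.5) = 2.88206
Compute passive force:
Pp = 0.5 * Kp * gamma * H^2
Pp = 0.5 * 2.88206 * 20.9 * 3.4^2
Pp = 348.16 kN/m


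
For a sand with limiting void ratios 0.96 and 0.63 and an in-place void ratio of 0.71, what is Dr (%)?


Using Dr = (e_max - e) / (e_max - e_min) * 100
e_max - e = 0.96 - 0.71 = 0.25
e_max - e_min = 0.96 - 0.63 = 0.33
Dr = 0.25 / 0.33 * 100
Dr = 75.76 %


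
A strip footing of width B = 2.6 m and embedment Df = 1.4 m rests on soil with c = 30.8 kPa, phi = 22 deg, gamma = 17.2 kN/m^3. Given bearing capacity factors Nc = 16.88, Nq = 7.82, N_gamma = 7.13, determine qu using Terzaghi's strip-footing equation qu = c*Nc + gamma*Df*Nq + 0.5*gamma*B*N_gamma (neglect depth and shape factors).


Compute qu = c*Nc + gamma*Df*Nq + 0.5*gamma*B*N_gamma
Term 1: 30.8 * 16.88 = 519.904
Term 2: 17.2 * 1.4 * 7.82 = 188.3056
Term 3: 0.5 * 17.2 * 2.6 * 7.13 = 159.4268
qu = 519.904 + 188.3056 + 159.4268
qu = 867.64 kPa


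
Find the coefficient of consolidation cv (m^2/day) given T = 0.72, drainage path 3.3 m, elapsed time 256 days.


Using cv = T * H_dr^2 / t
H_dr^2 = 3.3^2 = 10.89
cv = 0.72 * 10.89 / 256
cv = 0.03063 m^2/day


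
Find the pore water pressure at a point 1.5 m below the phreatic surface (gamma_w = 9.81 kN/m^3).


Result: 14.71 kPa

Derivation:
Using u = gamma_w * h_w
u = 9.81 * 1.5
u = 14.71 kPa


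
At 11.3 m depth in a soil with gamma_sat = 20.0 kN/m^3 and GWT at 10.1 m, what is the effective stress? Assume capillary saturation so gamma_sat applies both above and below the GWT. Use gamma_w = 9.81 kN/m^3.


Result: 214.23 kPa

Derivation:
Total stress = gamma_sat * depth
sigma = 20.0 * 11.3 = 226.0 kPa
Pore water pressure u = gamma_w * (depth - d_wt)
u = 9.81 * (11.3 - 10.1) = 11.772 kPa
Effective stress = sigma - u
sigma' = 226.0 - 11.772 = 214.23 kPa


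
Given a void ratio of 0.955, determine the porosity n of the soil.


Using the relation n = e / (1 + e)
n = 0.955 / (1 + 0.955)
n = 0.955 / 1.955
n = 0.4885


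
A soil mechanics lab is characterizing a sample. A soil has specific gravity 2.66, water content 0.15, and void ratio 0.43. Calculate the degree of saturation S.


Using S = Gs * w / e
S = 2.66 * 0.15 / 0.43
S = 0.9279


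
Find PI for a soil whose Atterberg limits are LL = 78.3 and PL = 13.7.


Using PI = LL - PL
PI = 78.3 - 13.7
PI = 64.6


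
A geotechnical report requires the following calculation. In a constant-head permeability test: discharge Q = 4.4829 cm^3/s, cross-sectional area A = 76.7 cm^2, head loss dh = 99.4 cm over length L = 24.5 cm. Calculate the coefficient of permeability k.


Result: 0.014406 cm/s

Derivation:
Compute hydraulic gradient:
i = dh / L = 99.4 / 24.5 = 4.05714
Then apply Darcy's law:
k = Q / (A * i)
k = 4.4829 / (76.7 * 4.05714)
k = 4.4829 / 311.183
k = 0.014406 cm/s


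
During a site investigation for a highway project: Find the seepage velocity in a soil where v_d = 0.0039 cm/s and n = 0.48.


Using v_s = v_d / n
v_s = 0.0039 / 0.48
v_s = 0.00813 cm/s


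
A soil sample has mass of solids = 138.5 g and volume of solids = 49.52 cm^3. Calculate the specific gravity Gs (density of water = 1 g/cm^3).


Using Gs = m_s / (V_s * rho_w)
Since rho_w = 1 g/cm^3:
Gs = 138.5 / 49.52
Gs = 2.797


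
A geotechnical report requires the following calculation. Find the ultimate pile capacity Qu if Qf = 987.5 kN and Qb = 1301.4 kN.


Using Qu = Qf + Qb
Qu = 987.5 + 1301.4
Qu = 2288.9 kN


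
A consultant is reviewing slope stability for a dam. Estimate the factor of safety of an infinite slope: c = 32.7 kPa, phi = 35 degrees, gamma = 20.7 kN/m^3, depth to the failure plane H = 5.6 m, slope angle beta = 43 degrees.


Result: 1.316

Derivation:
Using Fs = c / (gamma*H*sin(beta)*cos(beta)) + tan(phi)/tan(beta)
Cohesion contribution = 32.7 / (20.7*5.6*sin(43)*cos(43))
Cohesion contribution = 0.56556
Friction contribution = tan(35)/tan(43) = 0.750881
Fs = 0.56556 + 0.750881
Fs = 1.316


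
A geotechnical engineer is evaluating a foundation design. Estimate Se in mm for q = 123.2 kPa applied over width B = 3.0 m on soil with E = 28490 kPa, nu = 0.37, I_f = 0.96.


Result: 10.749 mm

Derivation:
Using Se = q * B * (1 - nu^2) * I_f / E
1 - nu^2 = 1 - 0.37^2 = 0.8631
Se = 123.2 * 3.0 * 0.8631 * 0.96 / 28490
Se = 0.010749 m
Convert to mm: Se = 0.010749 * 1000 = 10.749 mm


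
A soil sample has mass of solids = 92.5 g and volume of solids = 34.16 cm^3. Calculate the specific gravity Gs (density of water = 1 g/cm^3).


Result: 2.708

Derivation:
Using Gs = m_s / (V_s * rho_w)
Since rho_w = 1 g/cm^3:
Gs = 92.5 / 34.16
Gs = 2.708


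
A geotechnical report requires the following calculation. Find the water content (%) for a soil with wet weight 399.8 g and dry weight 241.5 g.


Using w = (m_wet - m_dry) / m_dry * 100
m_wet - m_dry = 399.8 - 241.5 = 158.3 g
w = 158.3 / 241.5 * 100
w = 65.55 %


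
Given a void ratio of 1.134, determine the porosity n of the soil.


Result: 0.5314

Derivation:
Using the relation n = e / (1 + e)
n = 1.134 / (1 + 1.134)
n = 1.134 / 2.134
n = 0.5314


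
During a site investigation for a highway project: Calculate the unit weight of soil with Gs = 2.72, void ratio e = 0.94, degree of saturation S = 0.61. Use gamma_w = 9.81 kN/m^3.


Using gamma = gamma_w * (Gs + S*e) / (1 + e)
Numerator: Gs + S*e = 2.72 + 0.61*0.94 = 3.2934
Denominator: 1 + e = 1 + 0.94 = 1.94
gamma = 9.81 * 3.2934 / 1.94
gamma = 16.654 kN/m^3


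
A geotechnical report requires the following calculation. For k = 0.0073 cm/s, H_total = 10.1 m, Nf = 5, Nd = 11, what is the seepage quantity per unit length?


Result: 0.0003351 m^3/s per m

Derivation:
Convert k to m/s for unit consistency with H:
k = 0.0073 cm/s = 0.0073 / 100 m/s = 7.3e-05 m/s
Using q = k * H * Nf / Nd
Nf / Nd = 5 / 11 = 0.4545
q = 7.3e-05 * 10.1 * 0.4545
q = 0.0003351 m^3/s per m


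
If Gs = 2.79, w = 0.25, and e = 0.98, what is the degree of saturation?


Result: 0.7117

Derivation:
Using S = Gs * w / e
S = 2.79 * 0.25 / 0.98
S = 0.7117


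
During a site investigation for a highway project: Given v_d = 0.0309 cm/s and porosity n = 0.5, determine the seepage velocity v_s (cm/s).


Result: 0.0618 cm/s

Derivation:
Using v_s = v_d / n
v_s = 0.0309 / 0.5
v_s = 0.0618 cm/s


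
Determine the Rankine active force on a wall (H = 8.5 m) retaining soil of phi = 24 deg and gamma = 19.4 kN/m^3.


Compute active earth pressure coefficient:
Ka = tan^2(45 - phi/2) = tan^2(33.0) = 0.42173
Compute active force:
Pa = 0.5 * Ka * gamma * H^2
Pa = 0.5 * 0.42173 * 19.4 * 8.5^2
Pa = 295.56 kN/m


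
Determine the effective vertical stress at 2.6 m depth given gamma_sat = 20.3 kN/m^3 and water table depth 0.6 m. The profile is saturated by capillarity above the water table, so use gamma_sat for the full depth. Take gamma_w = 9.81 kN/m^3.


Total stress = gamma_sat * depth
sigma = 20.3 * 2.6 = 52.78 kPa
Pore water pressure u = gamma_w * (depth - d_wt)
u = 9.81 * (2.6 - 0.6) = 19.62 kPa
Effective stress = sigma - u
sigma' = 52.78 - 19.62 = 33.16 kPa


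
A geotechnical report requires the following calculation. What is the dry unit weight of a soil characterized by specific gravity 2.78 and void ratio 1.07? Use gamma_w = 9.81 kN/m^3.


Result: 13.175 kN/m^3

Derivation:
Using gamma_d = Gs * gamma_w / (1 + e)
gamma_d = 2.78 * 9.81 / (1 + 1.07)
gamma_d = 2.78 * 9.81 / 2.07
gamma_d = 13.175 kN/m^3


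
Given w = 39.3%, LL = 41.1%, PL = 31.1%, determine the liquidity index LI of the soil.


First compute the plasticity index:
PI = LL - PL = 41.1 - 31.1 = 10.0
Then compute the liquidity index:
LI = (w - PL) / PI
LI = (39.3 - 31.1) / 10.0
LI = 0.82


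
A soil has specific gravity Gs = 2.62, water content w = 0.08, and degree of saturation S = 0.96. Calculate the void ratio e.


Result: 0.2183

Derivation:
Using the relation e = Gs * w / S
e = 2.62 * 0.08 / 0.96
e = 0.2183


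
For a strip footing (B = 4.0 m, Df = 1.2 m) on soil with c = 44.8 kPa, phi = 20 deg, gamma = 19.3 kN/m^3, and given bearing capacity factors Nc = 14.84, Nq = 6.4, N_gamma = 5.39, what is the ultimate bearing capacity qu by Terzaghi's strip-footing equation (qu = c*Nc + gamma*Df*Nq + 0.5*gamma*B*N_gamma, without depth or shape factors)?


Compute qu = c*Nc + gamma*Df*Nq + 0.5*gamma*B*N_gamma
Term 1: 44.8 * 14.84 = 664.832
Term 2: 19.3 * 1.2 * 6.4 = 148.224
Term 3: 0.5 * 19.3 * 4.0 * 5.39 = 208.054
qu = 664.832 + 148.224 + 208.054
qu = 1021.11 kPa


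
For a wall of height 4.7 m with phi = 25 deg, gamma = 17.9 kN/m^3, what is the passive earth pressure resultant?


Result: 487.13 kN/m

Derivation:
Compute passive earth pressure coefficient:
Kp = tan^2(45 + phi/2) = tan^2(57.5) = 2.463913
Compute passive force:
Pp = 0.5 * Kp * gamma * H^2
Pp = 0.5 * 2.463913 * 17.9 * 4.7^2
Pp = 487.13 kN/m


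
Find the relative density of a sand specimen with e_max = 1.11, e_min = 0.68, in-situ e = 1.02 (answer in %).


Using Dr = (e_max - e) / (e_max - e_min) * 100
e_max - e = 1.11 - 1.02 = 0.09
e_max - e_min = 1.11 - 0.68 = 0.43
Dr = 0.09 / 0.43 * 100
Dr = 20.93 %


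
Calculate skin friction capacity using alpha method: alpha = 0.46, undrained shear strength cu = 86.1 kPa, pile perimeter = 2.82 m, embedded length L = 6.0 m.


Using Qs = alpha * cu * perimeter * L
Qs = 0.46 * 86.1 * 2.82 * 6.0
Qs = 670.13 kN


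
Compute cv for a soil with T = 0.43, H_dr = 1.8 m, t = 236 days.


Using cv = T * H_dr^2 / t
H_dr^2 = 1.8^2 = 3.24
cv = 0.43 * 3.24 / 236
cv = 0.0059 m^2/day


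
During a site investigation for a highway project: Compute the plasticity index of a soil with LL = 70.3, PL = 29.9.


Result: 40.4

Derivation:
Using PI = LL - PL
PI = 70.3 - 29.9
PI = 40.4


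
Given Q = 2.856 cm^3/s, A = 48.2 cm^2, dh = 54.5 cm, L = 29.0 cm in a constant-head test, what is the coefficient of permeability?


Compute hydraulic gradient:
i = dh / L = 54.5 / 29.0 = 1.87931
Then apply Darcy's law:
k = Q / (A * i)
k = 2.856 / (48.2 * 1.87931)
k = 2.856 / 90.5828
k = 0.031529 cm/s


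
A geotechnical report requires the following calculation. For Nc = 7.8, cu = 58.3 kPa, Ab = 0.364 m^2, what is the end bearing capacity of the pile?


Using Qb = Nc * cu * Ab
Qb = 7.8 * 58.3 * 0.364
Qb = 165.53 kN


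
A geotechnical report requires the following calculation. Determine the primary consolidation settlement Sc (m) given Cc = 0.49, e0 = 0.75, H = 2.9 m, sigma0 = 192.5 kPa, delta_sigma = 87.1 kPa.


Using Sc = Cc * H / (1 + e0) * log10((sigma0 + delta_sigma) / sigma0)
Stress ratio = (192.5 + 87.1) / 192.5 = 1.45247
log10(1.45247) = 0.162106
Cc * H / (1 + e0) = 0.49 * 2.9 / (1 + 0.75) = 0.812
Sc = 0.812 * 0.162106
Sc = 0.1316 m


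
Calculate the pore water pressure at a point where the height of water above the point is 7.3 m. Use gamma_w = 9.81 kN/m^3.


Using u = gamma_w * h_w
u = 9.81 * 7.3
u = 71.61 kPa


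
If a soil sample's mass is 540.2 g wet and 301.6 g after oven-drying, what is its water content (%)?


Using w = (m_wet - m_dry) / m_dry * 100
m_wet - m_dry = 540.2 - 301.6 = 238.6 g
w = 238.6 / 301.6 * 100
w = 79.11 %


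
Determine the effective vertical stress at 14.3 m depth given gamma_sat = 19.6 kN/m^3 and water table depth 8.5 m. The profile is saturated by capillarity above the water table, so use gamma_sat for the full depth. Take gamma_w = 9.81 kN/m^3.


Total stress = gamma_sat * depth
sigma = 19.6 * 14.3 = 280.28 kPa
Pore water pressure u = gamma_w * (depth - d_wt)
u = 9.81 * (14.3 - 8.5) = 56.898 kPa
Effective stress = sigma - u
sigma' = 280.28 - 56.898 = 223.38 kPa


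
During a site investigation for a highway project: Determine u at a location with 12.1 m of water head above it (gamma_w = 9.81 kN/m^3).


Result: 118.7 kPa

Derivation:
Using u = gamma_w * h_w
u = 9.81 * 12.1
u = 118.7 kPa


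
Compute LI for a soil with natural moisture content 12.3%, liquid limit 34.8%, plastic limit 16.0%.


First compute the plasticity index:
PI = LL - PL = 34.8 - 16.0 = 18.8
Then compute the liquidity index:
LI = (w - PL) / PI
LI = (12.3 - 16.0) / 18.8
LI = -0.197


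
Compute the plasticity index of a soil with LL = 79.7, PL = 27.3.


Using PI = LL - PL
PI = 79.7 - 27.3
PI = 52.4


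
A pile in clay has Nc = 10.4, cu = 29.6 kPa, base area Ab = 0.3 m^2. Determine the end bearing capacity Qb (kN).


Using Qb = Nc * cu * Ab
Qb = 10.4 * 29.6 * 0.3
Qb = 92.35 kN


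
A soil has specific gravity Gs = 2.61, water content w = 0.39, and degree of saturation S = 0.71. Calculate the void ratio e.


Using the relation e = Gs * w / S
e = 2.61 * 0.39 / 0.71
e = 1.4337


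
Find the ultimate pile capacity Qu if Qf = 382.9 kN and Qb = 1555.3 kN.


Result: 1938.2 kN

Derivation:
Using Qu = Qf + Qb
Qu = 382.9 + 1555.3
Qu = 1938.2 kN


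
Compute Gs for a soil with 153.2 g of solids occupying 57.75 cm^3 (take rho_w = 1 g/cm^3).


Result: 2.653

Derivation:
Using Gs = m_s / (V_s * rho_w)
Since rho_w = 1 g/cm^3:
Gs = 153.2 / 57.75
Gs = 2.653


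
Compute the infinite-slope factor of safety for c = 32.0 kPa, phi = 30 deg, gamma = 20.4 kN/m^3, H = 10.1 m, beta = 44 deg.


Using Fs = c / (gamma*H*sin(beta)*cos(beta)) + tan(phi)/tan(beta)
Cohesion contribution = 32.0 / (20.4*10.1*sin(44)*cos(44))
Cohesion contribution = 0.310809
Friction contribution = tan(30)/tan(44) = 0.597864
Fs = 0.310809 + 0.597864
Fs = 0.909


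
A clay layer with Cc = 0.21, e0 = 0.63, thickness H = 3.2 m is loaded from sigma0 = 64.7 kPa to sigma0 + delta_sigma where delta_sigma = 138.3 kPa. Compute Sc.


Using Sc = Cc * H / (1 + e0) * log10((sigma0 + delta_sigma) / sigma0)
Stress ratio = (64.7 + 138.3) / 64.7 = 3.13756
log10(3.13756) = 0.496592
Cc * H / (1 + e0) = 0.21 * 3.2 / (1 + 0.63) = 0.41227
Sc = 0.41227 * 0.496592
Sc = 0.2047 m


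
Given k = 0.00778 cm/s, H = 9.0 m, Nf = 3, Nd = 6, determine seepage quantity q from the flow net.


Result: 0.0003501 m^3/s per m

Derivation:
Convert k to m/s for unit consistency with H:
k = 0.00778 cm/s = 0.00778 / 100 m/s = 7.78e-05 m/s
Using q = k * H * Nf / Nd
Nf / Nd = 3 / 6 = 0.5
q = 7.78e-05 * 9.0 * 0.5
q = 0.0003501 m^3/s per m


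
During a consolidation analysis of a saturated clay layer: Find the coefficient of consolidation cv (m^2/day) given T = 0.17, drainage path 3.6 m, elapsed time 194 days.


Result: 0.01136 m^2/day

Derivation:
Using cv = T * H_dr^2 / t
H_dr^2 = 3.6^2 = 12.96
cv = 0.17 * 12.96 / 194
cv = 0.01136 m^2/day


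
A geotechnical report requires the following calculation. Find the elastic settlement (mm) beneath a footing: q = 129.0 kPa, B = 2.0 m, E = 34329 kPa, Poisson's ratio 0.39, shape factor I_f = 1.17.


Using Se = q * B * (1 - nu^2) * I_f / E
1 - nu^2 = 1 - 0.39^2 = 0.8479
Se = 129.0 * 2.0 * 0.8479 * 1.17 / 34329
Se = 0.007456 m
Convert to mm: Se = 0.007456 * 1000 = 7.456 mm


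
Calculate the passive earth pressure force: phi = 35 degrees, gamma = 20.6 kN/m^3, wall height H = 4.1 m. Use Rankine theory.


Compute passive earth pressure coefficient:
Kp = tan^2(45 + phi/2) = tan^2(62.5) = 3.690172
Compute passive force:
Pp = 0.5 * Kp * gamma * H^2
Pp = 0.5 * 3.690172 * 20.6 * 4.1^2
Pp = 638.93 kN/m


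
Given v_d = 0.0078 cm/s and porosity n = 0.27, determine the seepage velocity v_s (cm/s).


Using v_s = v_d / n
v_s = 0.0078 / 0.27
v_s = 0.02889 cm/s


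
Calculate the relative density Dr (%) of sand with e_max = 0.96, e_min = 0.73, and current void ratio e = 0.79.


Using Dr = (e_max - e) / (e_max - e_min) * 100
e_max - e = 0.96 - 0.79 = 0.17
e_max - e_min = 0.96 - 0.73 = 0.23
Dr = 0.17 / 0.23 * 100
Dr = 73.91 %


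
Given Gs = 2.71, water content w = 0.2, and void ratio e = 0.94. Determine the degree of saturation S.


Result: 0.5766

Derivation:
Using S = Gs * w / e
S = 2.71 * 0.2 / 0.94
S = 0.5766


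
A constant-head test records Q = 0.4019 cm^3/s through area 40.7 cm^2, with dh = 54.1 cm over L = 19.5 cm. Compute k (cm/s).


Result: 0.003559 cm/s

Derivation:
Compute hydraulic gradient:
i = dh / L = 54.1 / 19.5 = 2.77436
Then apply Darcy's law:
k = Q / (A * i)
k = 0.4019 / (40.7 * 2.77436)
k = 0.4019 / 112.916
k = 0.003559 cm/s


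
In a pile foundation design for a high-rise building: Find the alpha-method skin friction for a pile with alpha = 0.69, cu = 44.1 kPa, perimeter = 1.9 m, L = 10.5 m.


Using Qs = alpha * cu * perimeter * L
Qs = 0.69 * 44.1 * 1.9 * 10.5
Qs = 607.06 kN


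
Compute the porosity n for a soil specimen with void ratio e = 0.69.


Using the relation n = e / (1 + e)
n = 0.69 / (1 + 0.69)
n = 0.69 / 1.69
n = 0.4083


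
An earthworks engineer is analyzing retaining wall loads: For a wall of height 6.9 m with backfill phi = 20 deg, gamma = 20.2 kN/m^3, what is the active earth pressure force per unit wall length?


Compute active earth pressure coefficient:
Ka = tan^2(45 - phi/2) = tan^2(35.0) = 0.490291
Compute active force:
Pa = 0.5 * Ka * gamma * H^2
Pa = 0.5 * 0.490291 * 20.2 * 6.9^2
Pa = 235.76 kN/m


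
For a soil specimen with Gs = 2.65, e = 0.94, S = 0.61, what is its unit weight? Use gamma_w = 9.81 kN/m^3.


Using gamma = gamma_w * (Gs + S*e) / (1 + e)
Numerator: Gs + S*e = 2.65 + 0.61*0.94 = 3.2234
Denominator: 1 + e = 1 + 0.94 = 1.94
gamma = 9.81 * 3.2234 / 1.94
gamma = 16.3 kN/m^3


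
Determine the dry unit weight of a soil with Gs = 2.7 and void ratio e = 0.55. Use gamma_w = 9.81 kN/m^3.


Using gamma_d = Gs * gamma_w / (1 + e)
gamma_d = 2.7 * 9.81 / (1 + 0.55)
gamma_d = 2.7 * 9.81 / 1.55
gamma_d = 17.088 kN/m^3


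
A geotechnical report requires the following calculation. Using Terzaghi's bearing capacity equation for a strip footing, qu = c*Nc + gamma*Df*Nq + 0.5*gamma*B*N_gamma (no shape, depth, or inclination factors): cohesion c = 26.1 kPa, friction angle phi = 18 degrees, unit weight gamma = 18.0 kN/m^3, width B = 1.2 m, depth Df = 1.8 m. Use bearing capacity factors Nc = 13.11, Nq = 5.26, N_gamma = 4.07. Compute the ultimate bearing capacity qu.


Result: 556.55 kPa

Derivation:
Compute qu = c*Nc + gamma*Df*Nq + 0.5*gamma*B*N_gamma
Term 1: 26.1 * 13.11 = 342.171
Term 2: 18.0 * 1.8 * 5.26 = 170.424
Term 3: 0.5 * 18.0 * 1.2 * 4.07 = 43.956
qu = 342.171 + 170.424 + 43.956
qu = 556.55 kPa


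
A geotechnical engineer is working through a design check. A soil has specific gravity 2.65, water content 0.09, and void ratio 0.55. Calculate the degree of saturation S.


Result: 0.4336

Derivation:
Using S = Gs * w / e
S = 2.65 * 0.09 / 0.55
S = 0.4336


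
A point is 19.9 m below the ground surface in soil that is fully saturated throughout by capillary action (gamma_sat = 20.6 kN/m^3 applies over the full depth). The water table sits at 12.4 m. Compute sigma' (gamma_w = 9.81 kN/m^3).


Total stress = gamma_sat * depth
sigma = 20.6 * 19.9 = 409.94 kPa
Pore water pressure u = gamma_w * (depth - d_wt)
u = 9.81 * (19.9 - 12.4) = 73.575 kPa
Effective stress = sigma - u
sigma' = 409.94 - 73.575 = 336.37 kPa


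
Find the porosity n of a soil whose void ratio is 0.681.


Using the relation n = e / (1 + e)
n = 0.681 / (1 + 0.681)
n = 0.681 / 1.681
n = 0.4051


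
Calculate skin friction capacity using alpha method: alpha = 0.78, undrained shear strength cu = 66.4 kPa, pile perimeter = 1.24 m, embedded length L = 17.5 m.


Result: 1123.89 kN

Derivation:
Using Qs = alpha * cu * perimeter * L
Qs = 0.78 * 66.4 * 1.24 * 17.5
Qs = 1123.89 kN


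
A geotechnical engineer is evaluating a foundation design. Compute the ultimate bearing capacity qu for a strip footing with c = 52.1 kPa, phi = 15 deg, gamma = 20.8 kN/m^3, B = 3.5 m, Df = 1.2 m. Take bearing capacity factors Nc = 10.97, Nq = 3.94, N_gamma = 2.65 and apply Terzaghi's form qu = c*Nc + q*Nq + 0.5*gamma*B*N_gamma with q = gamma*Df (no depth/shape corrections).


Result: 766.34 kPa

Derivation:
Compute qu = c*Nc + gamma*Df*Nq + 0.5*gamma*B*N_gamma
Term 1: 52.1 * 10.97 = 571.537
Term 2: 20.8 * 1.2 * 3.94 = 98.3424
Term 3: 0.5 * 20.8 * 3.5 * 2.65 = 96.46
qu = 571.537 + 98.3424 + 96.46
qu = 766.34 kPa


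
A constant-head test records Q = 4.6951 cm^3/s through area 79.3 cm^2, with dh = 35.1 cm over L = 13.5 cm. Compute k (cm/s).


Compute hydraulic gradient:
i = dh / L = 35.1 / 13.5 = 2.6
Then apply Darcy's law:
k = Q / (A * i)
k = 4.6951 / (79.3 * 2.6)
k = 4.6951 / 206.18
k = 0.022772 cm/s


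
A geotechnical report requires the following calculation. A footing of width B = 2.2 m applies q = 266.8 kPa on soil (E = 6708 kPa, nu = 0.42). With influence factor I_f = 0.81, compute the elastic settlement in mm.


Using Se = q * B * (1 - nu^2) * I_f / E
1 - nu^2 = 1 - 0.42^2 = 0.8236
Se = 266.8 * 2.2 * 0.8236 * 0.81 / 6708
Se = 0.058374 m
Convert to mm: Se = 0.058374 * 1000 = 58.374 mm


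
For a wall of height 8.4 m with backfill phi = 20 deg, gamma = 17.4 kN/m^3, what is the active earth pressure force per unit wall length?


Result: 300.98 kN/m

Derivation:
Compute active earth pressure coefficient:
Ka = tan^2(45 - phi/2) = tan^2(35.0) = 0.490291
Compute active force:
Pa = 0.5 * Ka * gamma * H^2
Pa = 0.5 * 0.490291 * 17.4 * 8.4^2
Pa = 300.98 kN/m


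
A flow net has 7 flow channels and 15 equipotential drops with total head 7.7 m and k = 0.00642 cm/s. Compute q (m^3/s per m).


Result: 0.0002307 m^3/s per m

Derivation:
Convert k to m/s for unit consistency with H:
k = 0.00642 cm/s = 0.00642 / 100 m/s = 6.42e-05 m/s
Using q = k * H * Nf / Nd
Nf / Nd = 7 / 15 = 0.4667
q = 6.42e-05 * 7.7 * 0.4667
q = 0.0002307 m^3/s per m


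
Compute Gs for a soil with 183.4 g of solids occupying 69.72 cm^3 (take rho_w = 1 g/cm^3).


Using Gs = m_s / (V_s * rho_w)
Since rho_w = 1 g/cm^3:
Gs = 183.4 / 69.72
Gs = 2.631


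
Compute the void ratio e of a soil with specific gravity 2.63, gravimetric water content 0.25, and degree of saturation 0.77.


Using the relation e = Gs * w / S
e = 2.63 * 0.25 / 0.77
e = 0.8539


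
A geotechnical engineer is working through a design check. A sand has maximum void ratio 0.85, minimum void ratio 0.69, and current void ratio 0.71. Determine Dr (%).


Using Dr = (e_max - e) / (e_max - e_min) * 100
e_max - e = 0.85 - 0.71 = 0.14
e_max - e_min = 0.85 - 0.69 = 0.16
Dr = 0.14 / 0.16 * 100
Dr = 87.5 %


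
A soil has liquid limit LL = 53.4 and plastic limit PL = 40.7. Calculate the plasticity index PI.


Using PI = LL - PL
PI = 53.4 - 40.7
PI = 12.7


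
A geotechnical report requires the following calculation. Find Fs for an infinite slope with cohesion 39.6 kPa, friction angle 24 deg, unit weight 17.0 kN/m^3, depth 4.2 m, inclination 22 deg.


Result: 2.699

Derivation:
Using Fs = c / (gamma*H*sin(beta)*cos(beta)) + tan(phi)/tan(beta)
Cohesion contribution = 39.6 / (17.0*4.2*sin(22)*cos(22))
Cohesion contribution = 1.59682
Friction contribution = tan(24)/tan(22) = 1.10198
Fs = 1.59682 + 1.10198
Fs = 2.699


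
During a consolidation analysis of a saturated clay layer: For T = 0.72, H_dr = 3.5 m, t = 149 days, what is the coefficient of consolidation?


Using cv = T * H_dr^2 / t
H_dr^2 = 3.5^2 = 12.25
cv = 0.72 * 12.25 / 149
cv = 0.05919 m^2/day


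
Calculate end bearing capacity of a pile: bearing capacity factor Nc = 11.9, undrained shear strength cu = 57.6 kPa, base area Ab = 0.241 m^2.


Using Qb = Nc * cu * Ab
Qb = 11.9 * 57.6 * 0.241
Qb = 165.19 kN


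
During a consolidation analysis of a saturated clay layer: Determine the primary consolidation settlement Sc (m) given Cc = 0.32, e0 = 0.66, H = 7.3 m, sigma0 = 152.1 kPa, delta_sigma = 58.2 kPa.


Result: 0.198 m

Derivation:
Using Sc = Cc * H / (1 + e0) * log10((sigma0 + delta_sigma) / sigma0)
Stress ratio = (152.1 + 58.2) / 152.1 = 1.38264
log10(1.38264) = 0.14071
Cc * H / (1 + e0) = 0.32 * 7.3 / (1 + 0.66) = 1.40723
Sc = 1.40723 * 0.14071
Sc = 0.198 m


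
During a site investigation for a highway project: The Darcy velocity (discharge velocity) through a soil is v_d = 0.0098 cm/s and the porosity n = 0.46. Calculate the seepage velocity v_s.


Result: 0.0213 cm/s

Derivation:
Using v_s = v_d / n
v_s = 0.0098 / 0.46
v_s = 0.0213 cm/s


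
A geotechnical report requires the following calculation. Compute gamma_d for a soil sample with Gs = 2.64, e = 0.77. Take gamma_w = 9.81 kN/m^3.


Using gamma_d = Gs * gamma_w / (1 + e)
gamma_d = 2.64 * 9.81 / (1 + 0.77)
gamma_d = 2.64 * 9.81 / 1.77
gamma_d = 14.632 kN/m^3


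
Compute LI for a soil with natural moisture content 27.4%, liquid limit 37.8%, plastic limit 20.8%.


First compute the plasticity index:
PI = LL - PL = 37.8 - 20.8 = 17.0
Then compute the liquidity index:
LI = (w - PL) / PI
LI = (27.4 - 20.8) / 17.0
LI = 0.388


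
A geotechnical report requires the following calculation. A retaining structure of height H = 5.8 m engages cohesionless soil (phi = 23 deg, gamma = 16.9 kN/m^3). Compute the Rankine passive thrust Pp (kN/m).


Compute passive earth pressure coefficient:
Kp = tan^2(45 + phi/2) = tan^2(56.5) = 2.282623
Compute passive force:
Pp = 0.5 * Kp * gamma * H^2
Pp = 0.5 * 2.282623 * 16.9 * 5.8^2
Pp = 648.85 kN/m


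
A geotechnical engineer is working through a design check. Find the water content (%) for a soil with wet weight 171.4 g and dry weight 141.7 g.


Result: 20.96 %

Derivation:
Using w = (m_wet - m_dry) / m_dry * 100
m_wet - m_dry = 171.4 - 141.7 = 29.7 g
w = 29.7 / 141.7 * 100
w = 20.96 %


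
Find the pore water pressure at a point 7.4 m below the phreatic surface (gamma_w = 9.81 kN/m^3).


Using u = gamma_w * h_w
u = 9.81 * 7.4
u = 72.59 kPa


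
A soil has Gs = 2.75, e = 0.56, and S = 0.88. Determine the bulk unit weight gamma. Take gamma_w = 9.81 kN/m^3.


Using gamma = gamma_w * (Gs + S*e) / (1 + e)
Numerator: Gs + S*e = 2.75 + 0.88*0.56 = 3.2428
Denominator: 1 + e = 1 + 0.56 = 1.56
gamma = 9.81 * 3.2428 / 1.56
gamma = 20.392 kN/m^3


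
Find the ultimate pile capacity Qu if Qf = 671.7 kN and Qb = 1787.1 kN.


Using Qu = Qf + Qb
Qu = 671.7 + 1787.1
Qu = 2458.8 kN


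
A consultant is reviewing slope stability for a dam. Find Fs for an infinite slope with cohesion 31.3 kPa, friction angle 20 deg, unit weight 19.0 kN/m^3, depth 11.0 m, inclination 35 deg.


Using Fs = c / (gamma*H*sin(beta)*cos(beta)) + tan(phi)/tan(beta)
Cohesion contribution = 31.3 / (19.0*11.0*sin(35)*cos(35))
Cohesion contribution = 0.318744
Friction contribution = tan(20)/tan(35) = 0.519803
Fs = 0.318744 + 0.519803
Fs = 0.839


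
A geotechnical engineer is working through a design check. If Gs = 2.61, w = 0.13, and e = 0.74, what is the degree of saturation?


Using S = Gs * w / e
S = 2.61 * 0.13 / 0.74
S = 0.4585


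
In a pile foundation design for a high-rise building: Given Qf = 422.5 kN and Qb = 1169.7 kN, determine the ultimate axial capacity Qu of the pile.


Result: 1592.2 kN

Derivation:
Using Qu = Qf + Qb
Qu = 422.5 + 1169.7
Qu = 1592.2 kN


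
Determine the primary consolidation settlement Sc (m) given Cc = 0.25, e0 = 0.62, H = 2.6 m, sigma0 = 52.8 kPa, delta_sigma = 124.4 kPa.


Using Sc = Cc * H / (1 + e0) * log10((sigma0 + delta_sigma) / sigma0)
Stress ratio = (52.8 + 124.4) / 52.8 = 3.35606
log10(3.35606) = 0.52583
Cc * H / (1 + e0) = 0.25 * 2.6 / (1 + 0.62) = 0.401235
Sc = 0.401235 * 0.52583
Sc = 0.211 m


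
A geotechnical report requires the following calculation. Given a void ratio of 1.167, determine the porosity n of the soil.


Using the relation n = e / (1 + e)
n = 1.167 / (1 + 1.167)
n = 1.167 / 2.167
n = 0.5385


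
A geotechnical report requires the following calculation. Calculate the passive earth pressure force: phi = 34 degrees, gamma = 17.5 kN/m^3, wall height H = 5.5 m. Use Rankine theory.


Result: 936.23 kN/m

Derivation:
Compute passive earth pressure coefficient:
Kp = tan^2(45 + phi/2) = tan^2(62.0) = 3.537132
Compute passive force:
Pp = 0.5 * Kp * gamma * H^2
Pp = 0.5 * 3.537132 * 17.5 * 5.5^2
Pp = 936.23 kN/m


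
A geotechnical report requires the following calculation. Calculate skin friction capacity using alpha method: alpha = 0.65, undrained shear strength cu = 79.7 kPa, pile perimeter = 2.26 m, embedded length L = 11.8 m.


Using Qs = alpha * cu * perimeter * L
Qs = 0.65 * 79.7 * 2.26 * 11.8
Qs = 1381.54 kN


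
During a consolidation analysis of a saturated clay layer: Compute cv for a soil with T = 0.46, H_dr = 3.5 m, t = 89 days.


Result: 0.06331 m^2/day

Derivation:
Using cv = T * H_dr^2 / t
H_dr^2 = 3.5^2 = 12.25
cv = 0.46 * 12.25 / 89
cv = 0.06331 m^2/day


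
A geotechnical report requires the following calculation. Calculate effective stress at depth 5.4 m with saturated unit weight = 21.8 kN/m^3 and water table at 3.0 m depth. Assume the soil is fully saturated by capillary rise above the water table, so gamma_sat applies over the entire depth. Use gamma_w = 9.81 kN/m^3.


Result: 94.18 kPa

Derivation:
Total stress = gamma_sat * depth
sigma = 21.8 * 5.4 = 117.72 kPa
Pore water pressure u = gamma_w * (depth - d_wt)
u = 9.81 * (5.4 - 3.0) = 23.544 kPa
Effective stress = sigma - u
sigma' = 117.72 - 23.544 = 94.18 kPa


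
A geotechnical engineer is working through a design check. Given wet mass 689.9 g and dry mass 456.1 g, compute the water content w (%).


Using w = (m_wet - m_dry) / m_dry * 100
m_wet - m_dry = 689.9 - 456.1 = 233.8 g
w = 233.8 / 456.1 * 100
w = 51.26 %


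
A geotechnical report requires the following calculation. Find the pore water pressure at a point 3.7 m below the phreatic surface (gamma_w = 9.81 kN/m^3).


Using u = gamma_w * h_w
u = 9.81 * 3.7
u = 36.3 kPa


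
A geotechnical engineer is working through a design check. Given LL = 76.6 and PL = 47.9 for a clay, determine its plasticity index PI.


Result: 28.7

Derivation:
Using PI = LL - PL
PI = 76.6 - 47.9
PI = 28.7


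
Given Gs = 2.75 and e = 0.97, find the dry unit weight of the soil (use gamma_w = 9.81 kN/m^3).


Result: 13.694 kN/m^3

Derivation:
Using gamma_d = Gs * gamma_w / (1 + e)
gamma_d = 2.75 * 9.81 / (1 + 0.97)
gamma_d = 2.75 * 9.81 / 1.97
gamma_d = 13.694 kN/m^3


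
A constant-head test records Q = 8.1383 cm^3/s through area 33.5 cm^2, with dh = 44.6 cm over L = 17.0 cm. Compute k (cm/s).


Compute hydraulic gradient:
i = dh / L = 44.6 / 17.0 = 2.62353
Then apply Darcy's law:
k = Q / (A * i)
k = 8.1383 / (33.5 * 2.62353)
k = 8.1383 / 87.8882
k = 0.092598 cm/s


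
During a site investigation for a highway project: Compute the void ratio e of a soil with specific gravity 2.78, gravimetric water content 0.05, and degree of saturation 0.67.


Using the relation e = Gs * w / S
e = 2.78 * 0.05 / 0.67
e = 0.2075


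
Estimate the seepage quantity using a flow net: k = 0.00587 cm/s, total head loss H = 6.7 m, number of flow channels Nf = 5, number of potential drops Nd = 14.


Convert k to m/s for unit consistency with H:
k = 0.00587 cm/s = 0.00587 / 100 m/s = 5.87e-05 m/s
Using q = k * H * Nf / Nd
Nf / Nd = 5 / 14 = 0.3571
q = 5.87e-05 * 6.7 * 0.3571
q = 0.0001405 m^3/s per m


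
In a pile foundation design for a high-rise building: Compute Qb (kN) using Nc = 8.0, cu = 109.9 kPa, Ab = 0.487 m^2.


Using Qb = Nc * cu * Ab
Qb = 8.0 * 109.9 * 0.487
Qb = 428.17 kN


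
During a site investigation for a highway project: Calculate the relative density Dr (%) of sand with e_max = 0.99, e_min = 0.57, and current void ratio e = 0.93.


Result: 14.29 %

Derivation:
Using Dr = (e_max - e) / (e_max - e_min) * 100
e_max - e = 0.99 - 0.93 = 0.06
e_max - e_min = 0.99 - 0.57 = 0.42
Dr = 0.06 / 0.42 * 100
Dr = 14.29 %


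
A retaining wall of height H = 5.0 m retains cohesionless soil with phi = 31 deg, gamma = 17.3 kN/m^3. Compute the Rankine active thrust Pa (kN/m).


Compute active earth pressure coefficient:
Ka = tan^2(45 - phi/2) = tan^2(29.5) = 0.320099
Compute active force:
Pa = 0.5 * Ka * gamma * H^2
Pa = 0.5 * 0.320099 * 17.3 * 5.0^2
Pa = 69.22 kN/m


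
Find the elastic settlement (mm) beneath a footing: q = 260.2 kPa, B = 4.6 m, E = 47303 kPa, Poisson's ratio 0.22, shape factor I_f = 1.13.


Result: 27.209 mm

Derivation:
Using Se = q * B * (1 - nu^2) * I_f / E
1 - nu^2 = 1 - 0.22^2 = 0.9516
Se = 260.2 * 4.6 * 0.9516 * 1.13 / 47303
Se = 0.027209 m
Convert to mm: Se = 0.027209 * 1000 = 27.209 mm


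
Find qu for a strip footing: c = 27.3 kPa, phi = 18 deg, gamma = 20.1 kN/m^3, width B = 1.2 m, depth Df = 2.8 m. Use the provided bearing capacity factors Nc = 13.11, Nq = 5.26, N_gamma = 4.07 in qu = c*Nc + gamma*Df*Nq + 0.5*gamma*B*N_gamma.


Compute qu = c*Nc + gamma*Df*Nq + 0.5*gamma*B*N_gamma
Term 1: 27.3 * 13.11 = 357.903
Term 2: 20.1 * 2.8 * 5.26 = 296.0328
Term 3: 0.5 * 20.1 * 1.2 * 4.07 = 49.0842
qu = 357.903 + 296.0328 + 49.0842
qu = 703.02 kPa


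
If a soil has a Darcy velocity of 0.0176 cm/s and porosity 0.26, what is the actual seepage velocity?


Using v_s = v_d / n
v_s = 0.0176 / 0.26
v_s = 0.06769 cm/s


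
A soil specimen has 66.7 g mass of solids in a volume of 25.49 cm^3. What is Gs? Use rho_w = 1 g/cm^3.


Using Gs = m_s / (V_s * rho_w)
Since rho_w = 1 g/cm^3:
Gs = 66.7 / 25.49
Gs = 2.617


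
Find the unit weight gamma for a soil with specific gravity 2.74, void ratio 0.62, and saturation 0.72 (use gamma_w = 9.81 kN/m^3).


Using gamma = gamma_w * (Gs + S*e) / (1 + e)
Numerator: Gs + S*e = 2.74 + 0.72*0.62 = 3.1864
Denominator: 1 + e = 1 + 0.62 = 1.62
gamma = 9.81 * 3.1864 / 1.62
gamma = 19.295 kN/m^3


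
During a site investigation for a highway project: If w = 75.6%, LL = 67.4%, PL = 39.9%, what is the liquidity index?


First compute the plasticity index:
PI = LL - PL = 67.4 - 39.9 = 27.5
Then compute the liquidity index:
LI = (w - PL) / PI
LI = (75.6 - 39.9) / 27.5
LI = 1.298


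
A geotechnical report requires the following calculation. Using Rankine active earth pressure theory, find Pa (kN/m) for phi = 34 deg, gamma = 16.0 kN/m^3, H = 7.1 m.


Compute active earth pressure coefficient:
Ka = tan^2(45 - phi/2) = tan^2(28.0) = 0.282715
Compute active force:
Pa = 0.5 * Ka * gamma * H^2
Pa = 0.5 * 0.282715 * 16.0 * 7.1^2
Pa = 114.01 kN/m


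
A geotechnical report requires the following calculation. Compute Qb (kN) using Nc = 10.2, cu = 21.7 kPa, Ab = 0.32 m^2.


Result: 70.83 kN

Derivation:
Using Qb = Nc * cu * Ab
Qb = 10.2 * 21.7 * 0.32
Qb = 70.83 kN


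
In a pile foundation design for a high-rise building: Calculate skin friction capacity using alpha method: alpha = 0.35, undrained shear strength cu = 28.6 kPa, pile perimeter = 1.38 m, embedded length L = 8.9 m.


Result: 122.94 kN

Derivation:
Using Qs = alpha * cu * perimeter * L
Qs = 0.35 * 28.6 * 1.38 * 8.9
Qs = 122.94 kN


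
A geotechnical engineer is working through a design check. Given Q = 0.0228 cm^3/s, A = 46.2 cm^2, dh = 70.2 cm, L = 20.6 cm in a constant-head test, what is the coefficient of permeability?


Result: 0.000145 cm/s

Derivation:
Compute hydraulic gradient:
i = dh / L = 70.2 / 20.6 = 3.40777
Then apply Darcy's law:
k = Q / (A * i)
k = 0.0228 / (46.2 * 3.40777)
k = 0.0228 / 157.439
k = 0.000145 cm/s


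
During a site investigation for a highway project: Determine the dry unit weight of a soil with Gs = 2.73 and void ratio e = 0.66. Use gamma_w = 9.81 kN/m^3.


Using gamma_d = Gs * gamma_w / (1 + e)
gamma_d = 2.73 * 9.81 / (1 + 0.66)
gamma_d = 2.73 * 9.81 / 1.66
gamma_d = 16.133 kN/m^3


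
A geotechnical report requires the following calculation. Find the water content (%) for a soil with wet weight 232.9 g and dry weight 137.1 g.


Result: 69.88 %

Derivation:
Using w = (m_wet - m_dry) / m_dry * 100
m_wet - m_dry = 232.9 - 137.1 = 95.8 g
w = 95.8 / 137.1 * 100
w = 69.88 %


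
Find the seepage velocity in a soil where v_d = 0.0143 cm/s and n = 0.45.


Using v_s = v_d / n
v_s = 0.0143 / 0.45
v_s = 0.03178 cm/s


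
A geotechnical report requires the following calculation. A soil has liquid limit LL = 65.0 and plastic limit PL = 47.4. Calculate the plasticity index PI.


Using PI = LL - PL
PI = 65.0 - 47.4
PI = 17.6


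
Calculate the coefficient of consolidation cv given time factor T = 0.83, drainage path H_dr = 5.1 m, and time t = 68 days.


Result: 0.31748 m^2/day

Derivation:
Using cv = T * H_dr^2 / t
H_dr^2 = 5.1^2 = 26.01
cv = 0.83 * 26.01 / 68
cv = 0.31748 m^2/day


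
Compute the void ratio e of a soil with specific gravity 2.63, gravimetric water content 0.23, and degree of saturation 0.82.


Result: 0.7377

Derivation:
Using the relation e = Gs * w / S
e = 2.63 * 0.23 / 0.82
e = 0.7377


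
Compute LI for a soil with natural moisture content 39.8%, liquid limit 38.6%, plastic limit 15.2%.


Result: 1.051

Derivation:
First compute the plasticity index:
PI = LL - PL = 38.6 - 15.2 = 23.4
Then compute the liquidity index:
LI = (w - PL) / PI
LI = (39.8 - 15.2) / 23.4
LI = 1.051


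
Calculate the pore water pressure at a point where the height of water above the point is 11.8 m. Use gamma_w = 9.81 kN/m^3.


Using u = gamma_w * h_w
u = 9.81 * 11.8
u = 115.76 kPa
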